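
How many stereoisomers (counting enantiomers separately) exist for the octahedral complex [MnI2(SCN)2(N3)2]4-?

In an octahedral complex each vertex has one trans partner and four cis neighbours.
The distinct arrangements are (5 in all): I trans, SCN trans, N3 trans; I trans, SCN cis, N3 cis; I cis, SCN trans, N3 cis; I cis, SCN cis, N3 cis (chiral); I cis, SCN cis, N3 trans.
One of these lacks any improper symmetry element and so occurs as an enantiomeric pair, giving 5 + 1 = 6 stereoisomers in total.

6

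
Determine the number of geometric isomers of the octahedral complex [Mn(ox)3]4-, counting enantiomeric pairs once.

Each ox is bidentate and must span two cis positions.
Only one geometric arrangement is possible; it has no improper symmetry element, so it exists as a pair of enantiomers (2 stereoisomers).

1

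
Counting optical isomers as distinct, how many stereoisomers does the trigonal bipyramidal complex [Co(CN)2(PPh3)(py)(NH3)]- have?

10

In a trigonal bipyramid the two axial positions differ from the three equatorial ones.
Exhaustive case analysis gives 7 geometric isomers.
Of these, 3 lack any improper symmetry element and so occur as enantiomeric pairs, giving 7 + 3 = 10 stereoisomers in total.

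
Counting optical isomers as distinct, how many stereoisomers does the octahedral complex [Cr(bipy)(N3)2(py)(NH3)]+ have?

6

In an octahedral complex each vertex has one trans partner and four cis neighbours.
Each bipy is bidentate and must span two cis positions.
Systematic placement gives 4 geometric isomers: N3 trans; N3 cis (3 arrangements, 2 chiral).
Of these, 2 lack any improper symmetry element and so occur as enantiomeric pairs, giving 4 + 2 = 6 stereoisomers in total.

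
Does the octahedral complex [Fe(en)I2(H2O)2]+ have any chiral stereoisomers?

yes

Each en is bidentate and must span two cis positions.
There are 3 geometric isomers: I cis, H2O trans; I cis, H2O cis (chiral); I trans, H2O cis.
One of these lacks any improper symmetry element and so occurs as an enantiomeric pair, giving 3 + 1 = 4 stereoisomers in total.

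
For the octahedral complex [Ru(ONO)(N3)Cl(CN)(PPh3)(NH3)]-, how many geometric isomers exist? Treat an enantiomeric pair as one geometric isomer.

15

In an octahedral complex each vertex has one trans partner and four cis neighbours.
Placing the ligands in turn and identifying arrangements related by rotation or reflection leaves 15 distinct geometric isomers.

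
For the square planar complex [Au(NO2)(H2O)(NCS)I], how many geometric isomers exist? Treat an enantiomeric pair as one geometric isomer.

A square has two trans pairs of vertices; adjacent vertices are cis.
Systematic placement gives 3 geometric isomers: (H2O/NCS trans, I/NO2 trans); (H2O/NO2 trans, I/NCS trans); (H2O/I trans, NCS/NO2 trans).

3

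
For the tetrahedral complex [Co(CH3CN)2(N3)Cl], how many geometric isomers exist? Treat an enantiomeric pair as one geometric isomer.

All four vertices of a tetrahedron are equivalent and mutually adjacent, so cis/trans isomerism cannot arise.
Only one geometric arrangement is possible.

1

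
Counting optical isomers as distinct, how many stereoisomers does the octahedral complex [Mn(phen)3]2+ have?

In an octahedral complex each vertex has one trans partner and four cis neighbours.
Each phen is bidentate and must span two cis positions.
Only one geometric arrangement is possible; it has no improper symmetry element, so it exists as a pair of enantiomers (2 stereoisomers).

2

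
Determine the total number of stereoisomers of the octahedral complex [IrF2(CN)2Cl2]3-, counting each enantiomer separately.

6

Systematic placement gives 5 geometric isomers: F trans, CN trans, Cl trans; F cis, CN trans, Cl cis; F trans, CN cis, Cl cis; F cis, CN cis, Cl cis (chiral); F cis, CN cis, Cl trans.
One of these lacks any improper symmetry element and so occurs as an enantiomeric pair, giving 5 + 1 = 6 stereoisomers in total.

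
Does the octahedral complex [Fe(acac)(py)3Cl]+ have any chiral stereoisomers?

no

An octahedron has six vertices in three trans pairs; every non-trans pair is cis.
Each acac is bidentate and must span two cis positions.
There are 2 geometric isomers: py mer; py fac.
Each arrangement has an internal mirror plane or centre of symmetry, so none is chiral.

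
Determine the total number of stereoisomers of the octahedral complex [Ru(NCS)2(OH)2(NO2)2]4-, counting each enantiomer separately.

The distinct arrangements are (5 in all): NCS trans, OH trans, NO2 trans; NCS trans, OH cis, NO2 cis; NCS cis, OH trans, NO2 cis; NCS cis, OH cis, NO2 cis (chiral); NCS cis, OH cis, NO2 trans.
One of these lacks any improper symmetry element and so occurs as an enantiomeric pair, giving 5 + 1 = 6 stereoisomers in total.

6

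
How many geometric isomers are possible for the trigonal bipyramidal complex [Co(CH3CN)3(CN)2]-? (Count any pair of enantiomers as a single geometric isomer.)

The distinct arrangements are (3 in all): CN both equatorial; CN one axial, one equatorial; CN both axial.

3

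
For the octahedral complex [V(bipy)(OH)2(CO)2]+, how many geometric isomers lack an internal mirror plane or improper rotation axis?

The six octahedral sites form three mutually perpendicular trans pairs.
Each bipy is bidentate and must span two cis positions.
The distinct arrangements are (3 in all): OH cis, CO trans; OH cis, CO cis (chiral); OH trans, CO cis.
One of these lacks any improper symmetry element and so occurs as an enantiomeric pair, giving 3 + 1 = 4 stereoisomers in total.

1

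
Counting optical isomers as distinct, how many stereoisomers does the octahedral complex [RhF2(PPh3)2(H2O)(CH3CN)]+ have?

The six octahedral sites form three mutually perpendicular trans pairs.
There are 6 geometric isomers: F cis, PPh3 trans; F cis, PPh3 cis (3 arrangements, 2 chiral); F trans, PPh3 trans; F trans, PPh3 cis.
Of these, 2 lack any improper symmetry element and so occur as enantiomeric pairs, giving 6 + 2 = 8 stereoisomers in total.

8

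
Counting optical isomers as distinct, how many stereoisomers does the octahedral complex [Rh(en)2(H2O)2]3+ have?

3

An octahedron has six vertices in three trans pairs; every non-trans pair is cis.
Each en is bidentate and must span two cis positions.
There are 2 geometric isomers: H2O trans; H2O cis (chiral).
One of these lacks any improper symmetry element and so occurs as an enantiomeric pair, giving 2 + 1 = 3 stereoisomers in total.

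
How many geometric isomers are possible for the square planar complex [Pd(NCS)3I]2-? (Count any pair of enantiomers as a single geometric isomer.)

A square has two trans pairs of vertices; adjacent vertices are cis.
Only one geometric arrangement is possible.

1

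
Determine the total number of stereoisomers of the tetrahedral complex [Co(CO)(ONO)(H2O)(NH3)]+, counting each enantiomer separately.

All four vertices of a tetrahedron are equivalent and mutually adjacent, so cis/trans isomerism cannot arise.
Only one geometric arrangement is possible; it has no improper symmetry element, so it exists as a pair of enantiomers (2 stereoisomers).

2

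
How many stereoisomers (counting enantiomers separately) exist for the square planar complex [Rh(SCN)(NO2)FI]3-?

In a square planar complex each vertex has one trans partner and two cis neighbours.
Systematic placement gives 3 geometric isomers: (F/NO2 trans, I/SCN trans); (F/SCN trans, I/NO2 trans); (F/I trans, NO2/SCN trans).
Each arrangement has an internal mirror plane or centre of symmetry, so none is chiral.

3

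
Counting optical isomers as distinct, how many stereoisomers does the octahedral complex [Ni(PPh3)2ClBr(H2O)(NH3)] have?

15

In an octahedral complex each vertex has one trans partner and four cis neighbours.
Placing the ligands in turn and identifying arrangements related by rotation or reflection leaves 9 distinct geometric isomers.
Of these, 6 lack any improper symmetry element and so occur as enantiomeric pairs, giving 9 + 6 = 15 stereoisomers in total.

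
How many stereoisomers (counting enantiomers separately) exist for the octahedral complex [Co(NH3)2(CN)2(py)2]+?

The six octahedral sites form three mutually perpendicular trans pairs.
The distinct arrangements are (5 in all): NH3 trans, CN trans, py trans; NH3 cis, CN trans, py cis; NH3 cis, CN cis, py trans; NH3 cis, CN cis, py cis (chiral); NH3 trans, CN cis, py cis.
One of these lacks any improper symmetry element and so occurs as an enantiomeric pair, giving 5 + 1 = 6 stereoisomers in total.

6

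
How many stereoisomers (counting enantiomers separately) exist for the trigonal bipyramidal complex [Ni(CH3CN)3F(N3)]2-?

4

Systematic placement gives 4 geometric isomers: F equatorial, N3 equatorial; F axial, N3 equatorial; F equatorial, N3 axial; F axial, N3 axial.
Each arrangement has an internal mirror plane or centre of symmetry, so none is chiral.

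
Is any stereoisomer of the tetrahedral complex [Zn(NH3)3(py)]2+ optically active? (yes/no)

no

All four vertices of a tetrahedron are equivalent and mutually adjacent, so cis/trans isomerism cannot arise.
Only one geometric arrangement is possible.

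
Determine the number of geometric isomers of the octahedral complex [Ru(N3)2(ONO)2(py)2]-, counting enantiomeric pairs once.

An octahedron has six vertices in three trans pairs; every non-trans pair is cis.
Systematic placement gives 5 geometric isomers: N3 trans, ONO trans, py trans; N3 trans, ONO cis, py cis; N3 cis, ONO cis, py trans; N3 cis, ONO cis, py cis (chiral); N3 cis, ONO trans, py cis.

5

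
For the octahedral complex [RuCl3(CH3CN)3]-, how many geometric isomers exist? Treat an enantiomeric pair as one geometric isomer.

2

In an octahedral complex each vertex has one trans partner and four cis neighbours.
There are 2 geometric isomers: Cl mer; Cl fac.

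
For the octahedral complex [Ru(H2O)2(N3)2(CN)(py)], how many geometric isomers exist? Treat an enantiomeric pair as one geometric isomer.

6

In an octahedral complex each vertex has one trans partner and four cis neighbours.
The distinct arrangements are (6 in all): H2O cis, N3 cis (3 arrangements, 2 chiral); H2O cis, N3 trans; H2O trans, N3 cis; H2O trans, N3 trans.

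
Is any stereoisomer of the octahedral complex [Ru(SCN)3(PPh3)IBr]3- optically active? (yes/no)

yes

The distinct arrangements are (4 in all): SCN mer (3 arrangements); SCN fac (chiral).
One of these lacks any improper symmetry element and so occurs as an enantiomeric pair, giving 4 + 1 = 5 stereoisomers in total.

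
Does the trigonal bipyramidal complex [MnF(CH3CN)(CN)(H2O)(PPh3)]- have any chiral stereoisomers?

yes

Exhaustive case analysis gives 10 geometric isomers.
Of these, 10 lack any improper symmetry element and so occur as enantiomeric pairs, giving 10 + 10 = 20 stereoisomers in total.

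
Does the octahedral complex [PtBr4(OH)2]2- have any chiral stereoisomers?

no

The distinct arrangements are (2 in all): OH trans; OH cis.
Each arrangement has an internal mirror plane or centre of symmetry, so none is chiral.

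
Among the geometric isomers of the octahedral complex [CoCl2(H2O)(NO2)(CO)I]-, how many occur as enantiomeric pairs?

Placing the ligands in turn and identifying arrangements related by rotation or reflection leaves 9 distinct geometric isomers.
Of these, 6 lack any improper symmetry element and so occur as enantiomeric pairs, giving 9 + 6 = 15 stereoisomers in total.

6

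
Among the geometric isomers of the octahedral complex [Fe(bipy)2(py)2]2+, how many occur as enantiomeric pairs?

1

The six octahedral sites form three mutually perpendicular trans pairs.
Each bipy is bidentate and must span two cis positions.
Working through the distinct placements yields 2 geometric isomers: py trans; py cis (chiral).
One of these lacks any improper symmetry element and so occurs as an enantiomeric pair, giving 2 + 1 = 3 stereoisomers in total.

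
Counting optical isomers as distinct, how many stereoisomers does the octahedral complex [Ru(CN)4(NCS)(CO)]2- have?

2

Working through the distinct placements yields 2 geometric isomers: NCS and CO mutually trans; NCS and CO mutually cis.
Each arrangement has an internal mirror plane or centre of symmetry, so none is chiral.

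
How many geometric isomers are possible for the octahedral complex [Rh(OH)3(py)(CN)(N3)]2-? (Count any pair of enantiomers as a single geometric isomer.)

An octahedron has six vertices in three trans pairs; every non-trans pair is cis.
Systematic placement gives 4 geometric isomers: OH mer (3 arrangements); OH fac (chiral).

4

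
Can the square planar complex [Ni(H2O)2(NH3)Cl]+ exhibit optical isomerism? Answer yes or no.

no

There are 2 geometric isomers: H2O cis; H2O trans.
Each arrangement has an internal mirror plane or centre of symmetry, so none is chiral.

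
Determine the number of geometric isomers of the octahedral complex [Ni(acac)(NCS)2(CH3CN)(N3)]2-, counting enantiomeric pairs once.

The six octahedral sites form three mutually perpendicular trans pairs.
Each acac is bidentate and must span two cis positions.
There are 4 geometric isomers: NCS cis (3 arrangements, 2 chiral); NCS trans.

4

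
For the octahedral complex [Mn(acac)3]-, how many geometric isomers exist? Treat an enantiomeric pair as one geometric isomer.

In an octahedral complex each vertex has one trans partner and four cis neighbours.
Each acac is bidentate and must span two cis positions.
Only one geometric arrangement is possible; it has no improper symmetry element, so it exists as a pair of enantiomers (2 stereoisomers).

1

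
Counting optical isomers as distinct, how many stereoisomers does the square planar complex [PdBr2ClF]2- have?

Systematic placement gives 2 geometric isomers: Br cis; Br trans.
Each arrangement has an internal mirror plane or centre of symmetry, so none is chiral.

2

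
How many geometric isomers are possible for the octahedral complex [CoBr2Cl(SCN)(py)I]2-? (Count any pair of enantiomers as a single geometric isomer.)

9

The six octahedral sites form three mutually perpendicular trans pairs.
Exhaustive case analysis gives 9 geometric isomers.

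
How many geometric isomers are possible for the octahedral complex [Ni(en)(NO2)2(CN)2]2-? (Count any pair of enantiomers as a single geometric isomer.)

3

The six octahedral sites form three mutually perpendicular trans pairs.
Each en is bidentate and must span two cis positions.
Working through the distinct placements yields 3 geometric isomers: NO2 cis, CN trans; NO2 cis, CN cis (chiral); NO2 trans, CN cis.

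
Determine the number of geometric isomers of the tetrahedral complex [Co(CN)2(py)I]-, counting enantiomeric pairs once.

All four vertices of a tetrahedron are equivalent and mutually adjacent, so cis/trans isomerism cannot arise.
Only one geometric arrangement is possible.

1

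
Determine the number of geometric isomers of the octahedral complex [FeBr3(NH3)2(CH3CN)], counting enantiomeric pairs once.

The six octahedral sites form three mutually perpendicular trans pairs.
Working through the distinct placements yields 3 geometric isomers: Br mer, NH3 trans; Br mer, NH3 cis; Br fac, NH3 cis.

3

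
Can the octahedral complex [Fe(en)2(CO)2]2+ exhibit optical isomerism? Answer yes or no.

yes

The six octahedral sites form three mutually perpendicular trans pairs.
Each en is bidentate and must span two cis positions.
Systematic placement gives 2 geometric isomers: CO trans; CO cis (chiral).
One of these lacks any improper symmetry element and so occurs as an enantiomeric pair, giving 2 + 1 = 3 stereoisomers in total.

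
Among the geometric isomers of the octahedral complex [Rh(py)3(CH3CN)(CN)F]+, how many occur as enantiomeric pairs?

Systematic placement gives 4 geometric isomers: py mer (3 arrangements); py fac (chiral).
One of these lacks any improper symmetry element and so occurs as an enantiomeric pair, giving 4 + 1 = 5 stereoisomers in total.

1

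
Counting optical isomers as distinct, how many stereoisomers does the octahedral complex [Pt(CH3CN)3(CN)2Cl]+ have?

3

The six octahedral sites form three mutually perpendicular trans pairs.
Working through the distinct placements yields 3 geometric isomers: CH3CN mer, CN cis; CH3CN mer, CN trans; CH3CN fac, CN cis.
Each arrangement has an internal mirror plane or centre of symmetry, so none is chiral.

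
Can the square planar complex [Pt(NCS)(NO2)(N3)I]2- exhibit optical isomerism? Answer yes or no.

In a square planar complex each vertex has one trans partner and two cis neighbours.
There are 3 geometric isomers: (I/NCS trans, N3/NO2 trans); (I/NO2 trans, N3/NCS trans); (I/N3 trans, NCS/NO2 trans).
Each arrangement has an internal mirror plane or centre of symmetry, so none is chiral.

no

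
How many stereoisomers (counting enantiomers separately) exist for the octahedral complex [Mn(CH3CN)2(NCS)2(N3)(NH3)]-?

In an octahedral complex each vertex has one trans partner and four cis neighbours.
Working through the distinct placements yields 6 geometric isomers: CH3CN trans, NCS cis; CH3CN trans, NCS trans; CH3CN cis, NCS cis (3 arrangements, 2 chiral); CH3CN cis, NCS trans.
Of these, 2 lack any improper symmetry element and so occur as enantiomeric pairs, giving 6 + 2 = 8 stereoisomers in total.

8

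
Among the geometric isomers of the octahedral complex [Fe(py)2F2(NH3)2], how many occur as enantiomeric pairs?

1

An octahedron has six vertices in three trans pairs; every non-trans pair is cis.
The distinct arrangements are (5 in all): py trans, F trans, NH3 trans; py cis, F trans, NH3 cis; py trans, F cis, NH3 cis; py cis, F cis, NH3 cis (chiral); py cis, F cis, NH3 trans.
One of these lacks any improper symmetry element and so occurs as an enantiomeric pair, giving 5 + 1 = 6 stereoisomers in total.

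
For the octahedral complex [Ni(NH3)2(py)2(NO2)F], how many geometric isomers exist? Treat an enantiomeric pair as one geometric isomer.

The six octahedral sites form three mutually perpendicular trans pairs.
Working through the distinct placements yields 6 geometric isomers: NH3 cis, py trans; NH3 cis, py cis (3 arrangements, 2 chiral); NH3 trans, py trans; NH3 trans, py cis.

6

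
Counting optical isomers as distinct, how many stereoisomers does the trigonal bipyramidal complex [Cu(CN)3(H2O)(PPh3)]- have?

4

In a trigonal bipyramid the two axial positions differ from the three equatorial ones.
There are 4 geometric isomers: H2O equatorial, PPh3 equatorial; H2O axial, PPh3 equatorial; H2O equatorial, PPh3 axial; H2O axial, PPh3 axial.
Each arrangement has an internal mirror plane or centre of symmetry, so none is chiral.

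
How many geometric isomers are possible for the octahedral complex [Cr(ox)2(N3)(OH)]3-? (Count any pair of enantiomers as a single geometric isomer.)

2

The six octahedral sites form three mutually perpendicular trans pairs.
Each ox is bidentate and must span two cis positions.
The distinct arrangements are (2 in all): N3 and OH mutually trans; N3 and OH mutually cis (chiral).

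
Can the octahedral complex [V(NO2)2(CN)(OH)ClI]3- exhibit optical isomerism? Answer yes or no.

Placing the ligands in turn and identifying arrangements related by rotation or reflection leaves 9 distinct geometric isomers.
Of these, 6 lack any improper symmetry element and so occur as enantiomeric pairs, giving 9 + 6 = 15 stereoisomers in total.

yes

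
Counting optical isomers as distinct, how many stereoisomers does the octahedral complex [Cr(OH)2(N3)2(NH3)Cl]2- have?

8

The six octahedral sites form three mutually perpendicular trans pairs.
Systematic placement gives 6 geometric isomers: OH trans, N3 cis; OH cis, N3 cis (3 arrangements, 2 chiral); OH trans, N3 trans; OH cis, N3 trans.
Of these, 2 lack any improper symmetry element and so occur as enantiomeric pairs, giving 6 + 2 = 8 stereoisomers in total.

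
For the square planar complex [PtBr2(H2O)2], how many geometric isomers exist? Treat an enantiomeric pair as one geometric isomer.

In a square planar complex each vertex has one trans partner and two cis neighbours.
Working through the distinct placements yields 2 geometric isomers: Br cis; Br trans.

2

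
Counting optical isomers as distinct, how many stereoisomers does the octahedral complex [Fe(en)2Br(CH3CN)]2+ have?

In an octahedral complex each vertex has one trans partner and four cis neighbours.
Each en is bidentate and must span two cis positions.
Working through the distinct placements yields 2 geometric isomers: Br and CH3CN mutually trans; Br and CH3CN mutually cis (chiral).
One of these lacks any improper symmetry element and so occurs as an enantiomeric pair, giving 2 + 1 = 3 stereoisomers in total.

3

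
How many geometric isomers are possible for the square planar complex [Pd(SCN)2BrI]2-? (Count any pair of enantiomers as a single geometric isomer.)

2

A square has two trans pairs of vertices; adjacent vertices are cis.
The distinct arrangements are (2 in all): SCN cis; SCN trans.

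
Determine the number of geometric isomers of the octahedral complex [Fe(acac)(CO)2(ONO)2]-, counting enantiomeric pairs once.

The six octahedral sites form three mutually perpendicular trans pairs.
Each acac is bidentate and must span two cis positions.
There are 3 geometric isomers: CO trans, ONO cis; CO cis, ONO cis (chiral); CO cis, ONO trans.

3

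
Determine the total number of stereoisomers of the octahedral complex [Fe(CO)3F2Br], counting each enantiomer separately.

The six octahedral sites form three mutually perpendicular trans pairs.
Working through the distinct placements yields 3 geometric isomers: CO mer, F trans; CO fac, F cis; CO mer, F cis.
Each arrangement has an internal mirror plane or centre of symmetry, so none is chiral.

3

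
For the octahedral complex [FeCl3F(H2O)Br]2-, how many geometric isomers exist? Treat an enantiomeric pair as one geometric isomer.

Working through the distinct placements yields 4 geometric isomers: Cl mer (3 arrangements); Cl fac (chiral).

4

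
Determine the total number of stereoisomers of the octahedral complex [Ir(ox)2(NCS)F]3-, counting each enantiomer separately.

3

An octahedron has six vertices in three trans pairs; every non-trans pair is cis.
Each ox is bidentate and must span two cis positions.
There are 2 geometric isomers: NCS and F mutually trans; NCS and F mutually cis (chiral).
One of these lacks any improper symmetry element and so occurs as an enantiomeric pair, giving 2 + 1 = 3 stereoisomers in total.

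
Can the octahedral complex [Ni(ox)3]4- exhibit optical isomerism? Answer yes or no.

yes

In an octahedral complex each vertex has one trans partner and four cis neighbours.
Each ox is bidentate and must span two cis positions.
Only one geometric arrangement is possible; it has no improper symmetry element, so it exists as a pair of enantiomers (2 stereoisomers).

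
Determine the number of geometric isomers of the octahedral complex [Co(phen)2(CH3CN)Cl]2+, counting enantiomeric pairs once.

2

Each phen is bidentate and must span two cis positions.
There are 2 geometric isomers: CH3CN and Cl mutually trans; CH3CN and Cl mutually cis (chiral).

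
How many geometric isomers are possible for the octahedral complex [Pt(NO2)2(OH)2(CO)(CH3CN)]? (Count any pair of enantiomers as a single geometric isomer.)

6

There are 6 geometric isomers: NO2 trans, OH trans; NO2 cis, OH cis (3 arrangements, 2 chiral); NO2 cis, OH trans; NO2 trans, OH cis.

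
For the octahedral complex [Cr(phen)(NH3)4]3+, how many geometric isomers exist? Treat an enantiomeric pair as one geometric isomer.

1

Each phen is bidentate and must span two cis positions.
Only one geometric arrangement is possible.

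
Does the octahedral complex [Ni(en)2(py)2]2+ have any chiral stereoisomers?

In an octahedral complex each vertex has one trans partner and four cis neighbours.
Each en is bidentate and must span two cis positions.
Working through the distinct placements yields 2 geometric isomers: py trans; py cis (chiral).
One of these lacks any improper symmetry element and so occurs as an enantiomeric pair, giving 2 + 1 = 3 stereoisomers in total.

yes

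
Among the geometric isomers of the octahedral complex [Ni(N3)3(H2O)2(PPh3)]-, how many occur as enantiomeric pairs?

An octahedron has six vertices in three trans pairs; every non-trans pair is cis.
The distinct arrangements are (3 in all): N3 mer, H2O trans; N3 fac, H2O cis; N3 mer, H2O cis.
Each arrangement has an internal mirror plane or centre of symmetry, so none is chiral.

0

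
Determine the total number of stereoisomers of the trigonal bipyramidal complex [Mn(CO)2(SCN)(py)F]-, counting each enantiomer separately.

In a trigonal bipyramid the two axial positions differ from the three equatorial ones.
Placing the ligands in turn and identifying arrangements related by rotation or reflection leaves 7 distinct geometric isomers.
Of these, 3 lack any improper symmetry element and so occur as enantiomeric pairs, giving 7 + 3 = 10 stereoisomers in total.

10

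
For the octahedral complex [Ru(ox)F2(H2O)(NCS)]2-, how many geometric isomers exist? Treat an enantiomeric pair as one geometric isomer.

The six octahedral sites form three mutually perpendicular trans pairs.
Each ox is bidentate and must span two cis positions.
Systematic placement gives 4 geometric isomers: F trans; F cis (3 arrangements, 2 chiral).

4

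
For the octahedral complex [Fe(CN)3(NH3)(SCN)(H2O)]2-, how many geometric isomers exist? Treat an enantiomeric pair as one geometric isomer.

4

The six octahedral sites form three mutually perpendicular trans pairs.
There are 4 geometric isomers: CN mer (3 arrangements); CN fac (chiral).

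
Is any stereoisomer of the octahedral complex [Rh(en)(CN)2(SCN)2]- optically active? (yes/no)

Each en is bidentate and must span two cis positions.
There are 3 geometric isomers: CN trans, SCN cis; CN cis, SCN cis (chiral); CN cis, SCN trans.
One of these lacks any improper symmetry element and so occurs as an enantiomeric pair, giving 3 + 1 = 4 stereoisomers in total.

yes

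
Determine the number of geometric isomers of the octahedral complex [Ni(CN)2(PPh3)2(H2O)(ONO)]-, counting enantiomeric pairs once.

The distinct arrangements are (6 in all): CN trans, PPh3 trans; CN trans, PPh3 cis; CN cis, PPh3 trans; CN cis, PPh3 cis (3 arrangements, 2 chiral).

6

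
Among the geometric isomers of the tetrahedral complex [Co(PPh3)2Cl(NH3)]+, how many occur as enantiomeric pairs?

0

All four vertices of a tetrahedron are equivalent and mutually adjacent, so cis/trans isomerism cannot arise.
Only one geometric arrangement is possible.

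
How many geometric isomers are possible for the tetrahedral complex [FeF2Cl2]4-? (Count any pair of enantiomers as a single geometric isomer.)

In a tetrahedral complex all four positions are equivalent and every pair of ligands is adjacent — there is no cis/trans distinction.
Only one geometric arrangement is possible.

1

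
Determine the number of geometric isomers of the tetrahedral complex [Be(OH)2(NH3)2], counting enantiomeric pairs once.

Only one geometric arrangement is possible.

1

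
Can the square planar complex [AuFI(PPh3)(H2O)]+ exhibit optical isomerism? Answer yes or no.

no

Working through the distinct placements yields 3 geometric isomers: (F/I trans, H2O/PPh3 trans); (F/PPh3 trans, H2O/I trans); (F/H2O trans, I/PPh3 trans).
Each arrangement has an internal mirror plane or centre of symmetry, so none is chiral.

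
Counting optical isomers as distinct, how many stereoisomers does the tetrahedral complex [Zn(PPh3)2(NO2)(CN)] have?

1

All four vertices of a tetrahedron are equivalent and mutually adjacent, so cis/trans isomerism cannot arise.
Only one geometric arrangement is possible.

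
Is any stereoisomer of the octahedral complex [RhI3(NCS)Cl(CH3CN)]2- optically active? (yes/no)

The six octahedral sites form three mutually perpendicular trans pairs.
Working through the distinct placements yields 4 geometric isomers: I mer (3 arrangements); I fac (chiral).
One of these lacks any improper symmetry element and so occurs as an enantiomeric pair, giving 4 + 1 = 5 stereoisomers in total.

yes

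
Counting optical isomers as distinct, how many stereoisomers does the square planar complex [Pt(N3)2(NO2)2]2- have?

A square has two trans pairs of vertices; adjacent vertices are cis.
There are 2 geometric isomers: N3 cis; N3 trans.
Each arrangement has an internal mirror plane or centre of symmetry, so none is chiral.

2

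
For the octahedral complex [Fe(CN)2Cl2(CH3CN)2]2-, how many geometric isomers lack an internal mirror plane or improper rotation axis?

Systematic placement gives 5 geometric isomers: CN trans, Cl trans, CH3CN trans; CN cis, Cl cis, CH3CN trans; CN cis, Cl trans, CH3CN cis; CN cis, Cl cis, CH3CN cis (chiral); CN trans, Cl cis, CH3CN cis.
One of these lacks any improper symmetry element and so occurs as an enantiomeric pair, giving 5 + 1 = 6 stereoisomers in total.

1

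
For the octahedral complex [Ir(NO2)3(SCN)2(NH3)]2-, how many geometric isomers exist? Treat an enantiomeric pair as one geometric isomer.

3

In an octahedral complex each vertex has one trans partner and four cis neighbours.
The distinct arrangements are (3 in all): NO2 mer, SCN trans; NO2 fac, SCN cis; NO2 mer, SCN cis.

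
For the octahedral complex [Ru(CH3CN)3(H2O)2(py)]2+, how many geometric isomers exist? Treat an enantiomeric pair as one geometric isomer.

The six octahedral sites form three mutually perpendicular trans pairs.
There are 3 geometric isomers: CH3CN mer, H2O cis; CH3CN mer, H2O trans; CH3CN fac, H2O cis.

3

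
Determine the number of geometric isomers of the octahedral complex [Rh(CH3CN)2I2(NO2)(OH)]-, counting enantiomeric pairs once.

An octahedron has six vertices in three trans pairs; every non-trans pair is cis.
There are 6 geometric isomers: CH3CN trans, I trans; CH3CN trans, I cis; CH3CN cis, I cis (3 arrangements, 2 chiral); CH3CN cis, I trans.

6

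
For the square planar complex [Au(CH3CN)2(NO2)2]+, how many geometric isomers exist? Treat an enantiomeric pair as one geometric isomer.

A square has two trans pairs of vertices; adjacent vertices are cis.
Working through the distinct placements yields 2 geometric isomers: CH3CN cis; CH3CN trans.

2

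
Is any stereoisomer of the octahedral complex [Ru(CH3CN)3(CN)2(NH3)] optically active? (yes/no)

Working through the distinct placements yields 3 geometric isomers: CH3CN mer, CN cis; CH3CN mer, CN trans; CH3CN fac, CN cis.
Each arrangement has an internal mirror plane or centre of symmetry, so none is chiral.

no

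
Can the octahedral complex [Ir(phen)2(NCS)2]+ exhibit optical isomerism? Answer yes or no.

yes

Each phen is bidentate and must span two cis positions.
Systematic placement gives 2 geometric isomers: NCS trans; NCS cis (chiral).
One of these lacks any improper symmetry element and so occurs as an enantiomeric pair, giving 2 + 1 = 3 stereoisomers in total.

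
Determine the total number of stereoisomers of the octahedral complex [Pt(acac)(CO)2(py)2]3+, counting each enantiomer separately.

4

In an octahedral complex each vertex has one trans partner and four cis neighbours.
Each acac is bidentate and must span two cis positions.
Systematic placement gives 3 geometric isomers: CO trans, py cis; CO cis, py trans; CO cis, py cis (chiral).
One of these lacks any improper symmetry element and so occurs as an enantiomeric pair, giving 3 + 1 = 4 stereoisomers in total.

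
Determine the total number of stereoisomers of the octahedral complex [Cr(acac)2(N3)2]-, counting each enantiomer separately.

Each acac is bidentate and must span two cis positions.
There are 2 geometric isomers: N3 trans; N3 cis (chiral).
One of these lacks any improper symmetry element and so occurs as an enantiomeric pair, giving 2 + 1 = 3 stereoisomers in total.

3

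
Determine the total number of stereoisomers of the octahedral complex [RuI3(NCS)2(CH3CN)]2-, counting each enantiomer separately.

The six octahedral sites form three mutually perpendicular trans pairs.
There are 3 geometric isomers: I mer, NCS trans; I fac, NCS cis; I mer, NCS cis.
Each arrangement has an internal mirror plane or centre of symmetry, so none is chiral.

3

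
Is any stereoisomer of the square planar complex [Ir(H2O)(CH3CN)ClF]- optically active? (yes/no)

In a square planar complex each vertex has one trans partner and two cis neighbours.
There are 3 geometric isomers: (CH3CN/F trans, Cl/H2O trans); (CH3CN/H2O trans, Cl/F trans); (CH3CN/Cl trans, F/H2O trans).
Each arrangement has an internal mirror plane or centre of symmetry, so none is chiral.

no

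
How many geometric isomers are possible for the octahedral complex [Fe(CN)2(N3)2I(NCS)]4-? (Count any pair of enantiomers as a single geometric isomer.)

An octahedron has six vertices in three trans pairs; every non-trans pair is cis.
The distinct arrangements are (6 in all): CN trans, N3 cis; CN trans, N3 trans; CN cis, N3 cis (3 arrangements, 2 chiral); CN cis, N3 trans.

6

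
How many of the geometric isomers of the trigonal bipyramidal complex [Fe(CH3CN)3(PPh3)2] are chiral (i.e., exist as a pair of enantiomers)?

In a trigonal bipyramid the two axial positions differ from the three equatorial ones.
There are 3 geometric isomers: PPh3 both equatorial; PPh3 one axial, one equatorial; PPh3 both axial.
Each arrangement has an internal mirror plane or centre of symmetry, so none is chiral.

0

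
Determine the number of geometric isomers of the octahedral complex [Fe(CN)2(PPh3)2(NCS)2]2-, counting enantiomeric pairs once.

In an octahedral complex each vertex has one trans partner and four cis neighbours.
Systematic placement gives 5 geometric isomers: CN trans, PPh3 trans, NCS trans; CN trans, PPh3 cis, NCS cis; CN cis, PPh3 trans, NCS cis; CN cis, PPh3 cis, NCS cis (chiral); CN cis, PPh3 cis, NCS trans.

5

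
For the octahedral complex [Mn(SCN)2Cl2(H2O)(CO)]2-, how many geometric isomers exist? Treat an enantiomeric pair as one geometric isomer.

In an octahedral complex each vertex has one trans partner and four cis neighbours.
There are 6 geometric isomers: SCN trans, Cl cis; SCN cis, Cl cis (3 arrangements, 2 chiral); SCN trans, Cl trans; SCN cis, Cl trans.

6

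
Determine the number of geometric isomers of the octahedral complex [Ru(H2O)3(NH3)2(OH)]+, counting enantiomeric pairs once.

In an octahedral complex each vertex has one trans partner and four cis neighbours.
The distinct arrangements are (3 in all): H2O mer, NH3 cis; H2O mer, NH3 trans; H2O fac, NH3 cis.

3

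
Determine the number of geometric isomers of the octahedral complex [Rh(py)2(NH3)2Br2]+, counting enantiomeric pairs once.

5

An octahedron has six vertices in three trans pairs; every non-trans pair is cis.
Working through the distinct placements yields 5 geometric isomers: py trans, NH3 trans, Br trans; py cis, NH3 cis, Br trans; py trans, NH3 cis, Br cis; py cis, NH3 cis, Br cis (chiral); py cis, NH3 trans, Br cis.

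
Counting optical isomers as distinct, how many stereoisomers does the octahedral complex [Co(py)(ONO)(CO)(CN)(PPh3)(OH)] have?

30

Systematic enumeration (placing each ligand type in turn and discarding arrangements equivalent by rotation or reflection) gives 15 geometric isomers.
Of these, 15 lack any improper symmetry element and so occur as enantiomeric pairs, giving 15 + 15 = 30 stereoisomers in total.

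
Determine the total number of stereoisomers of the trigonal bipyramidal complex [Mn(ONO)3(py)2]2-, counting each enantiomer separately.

3

In a trigonal bipyramid the two axial positions differ from the three equatorial ones.
Working through the distinct placements yields 3 geometric isomers: py both equatorial; py one axial, one equatorial; py both axial.
Each arrangement has an internal mirror plane or centre of symmetry, so none is chiral.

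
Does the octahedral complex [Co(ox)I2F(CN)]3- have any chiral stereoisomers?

yes

In an octahedral complex each vertex has one trans partner and four cis neighbours.
Each ox is bidentate and must span two cis positions.
The distinct arrangements are (4 in all): I cis (3 arrangements, 2 chiral); I trans.
Of these, 2 lack any improper symmetry element and so occur as enantiomeric pairs, giving 4 + 2 = 6 stereoisomers in total.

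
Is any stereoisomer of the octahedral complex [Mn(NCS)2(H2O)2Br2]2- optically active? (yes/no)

In an octahedral complex each vertex has one trans partner and four cis neighbours.
There are 5 geometric isomers: NCS trans, H2O trans, Br trans; NCS cis, H2O cis, Br trans; NCS trans, H2O cis, Br cis; NCS cis, H2O cis, Br cis (chiral); NCS cis, H2O trans, Br cis.
One of these lacks any improper symmetry element and so occurs as an enantiomeric pair, giving 5 + 1 = 6 stereoisomers in total.

yes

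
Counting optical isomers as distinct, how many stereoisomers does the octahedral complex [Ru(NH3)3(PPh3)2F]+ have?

3

An octahedron has six vertices in three trans pairs; every non-trans pair is cis.
There are 3 geometric isomers: NH3 mer, PPh3 trans; NH3 fac, PPh3 cis; NH3 mer, PPh3 cis.
Each arrangement has an internal mirror plane or centre of symmetry, so none is chiral.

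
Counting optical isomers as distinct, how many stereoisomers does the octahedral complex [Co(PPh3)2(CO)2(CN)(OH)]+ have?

An octahedron has six vertices in three trans pairs; every non-trans pair is cis.
Systematic placement gives 6 geometric isomers: PPh3 trans, CO cis; PPh3 cis, CO cis (3 arrangements, 2 chiral); PPh3 trans, CO trans; PPh3 cis, CO trans.
Of these, 2 lack any improper symmetry element and so occur as enantiomeric pairs, giving 6 + 2 = 8 stereoisomers in total.

8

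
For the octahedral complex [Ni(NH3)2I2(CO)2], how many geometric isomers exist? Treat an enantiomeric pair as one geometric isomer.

The six octahedral sites form three mutually perpendicular trans pairs.
The distinct arrangements are (5 in all): NH3 trans, I trans, CO trans; NH3 cis, I cis, CO trans; NH3 trans, I cis, CO cis; NH3 cis, I cis, CO cis (chiral); NH3 cis, I trans, CO cis.

5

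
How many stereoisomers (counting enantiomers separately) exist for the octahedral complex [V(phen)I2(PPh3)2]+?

The six octahedral sites form three mutually perpendicular trans pairs.
Each phen is bidentate and must span two cis positions.
There are 3 geometric isomers: I trans, PPh3 cis; I cis, PPh3 cis (chiral); I cis, PPh3 trans.
One of these lacks any improper symmetry element and so occurs as an enantiomeric pair, giving 3 + 1 = 4 stereoisomers in total.

4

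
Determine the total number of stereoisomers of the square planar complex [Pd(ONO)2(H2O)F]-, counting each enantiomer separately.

2

A square has two trans pairs of vertices; adjacent vertices are cis.
There are 2 geometric isomers: ONO cis; ONO trans.
Each arrangement has an internal mirror plane or centre of symmetry, so none is chiral.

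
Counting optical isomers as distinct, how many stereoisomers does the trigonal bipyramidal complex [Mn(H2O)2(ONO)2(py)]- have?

6

In a trigonal bipyramid the two axial positions differ from the three equatorial ones.
Exhaustive case analysis gives 5 geometric isomers.
One of these lacks any improper symmetry element and so occurs as an enantiomeric pair, giving 5 + 1 = 6 stereoisomers in total.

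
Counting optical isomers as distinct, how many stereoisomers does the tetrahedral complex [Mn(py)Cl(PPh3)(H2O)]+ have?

Only one geometric arrangement is possible; it has no improper symmetry element, so it exists as a pair of enantiomers (2 stereoisomers).

2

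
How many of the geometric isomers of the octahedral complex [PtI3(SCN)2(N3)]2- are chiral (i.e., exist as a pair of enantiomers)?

An octahedron has six vertices in three trans pairs; every non-trans pair is cis.
The distinct arrangements are (3 in all): I mer, SCN trans; I mer, SCN cis; I fac, SCN cis.
Each arrangement has an internal mirror plane or centre of symmetry, so none is chiral.

0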